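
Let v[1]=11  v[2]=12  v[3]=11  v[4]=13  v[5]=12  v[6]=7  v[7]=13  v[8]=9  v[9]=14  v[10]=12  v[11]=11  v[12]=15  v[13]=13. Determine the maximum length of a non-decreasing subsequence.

6

Track the smallest tail for each achievable length (allowing ties):
11 → extends → [11]
12 → extends → [11, 12]
11 → replaces 12 → [11, 11]
13 → extends → [11, 11, 13]
12 → replaces 13 → [11, 11, 12]
7 → replaces 11 → [7, 11, 12]
13 → extends → [7, 11, 12, 13]
9 → replaces 11 → [7, 9, 12, 13]
14 → extends → [7, 9, 12, 13, 14]
12 → replaces 13 → [7, 9, 12, 12, 14]
11 → replaces 12 → [7, 9, 11, 12, 14]
15 → extends → [7, 9, 11, 12, 14, 15]
13 → replaces 14 → [7, 9, 11, 12, 13, 15]
Six tails, so the longest non-decreasing subsequence has length 6 (e.g. 11, 12, 13, 13, 14, 15).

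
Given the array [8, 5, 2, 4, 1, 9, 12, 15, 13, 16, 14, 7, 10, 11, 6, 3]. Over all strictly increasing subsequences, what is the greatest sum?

60

Let S[i] be the best sum of a strictly increasing subsequence ending at i:
i:      1  2  3  4  5  6  7  8  9 10 11 12 13 14 15 16
a[i]:   8  5  2  4  1  9 12 15 13 16 14  7 10 11  6  3
S:      8  5  2  6  1 17 29 44 42 60 56 13 27 38 12  5
Maximum is 60 (e.g. 8 + 9 + 12 + 15 + 16).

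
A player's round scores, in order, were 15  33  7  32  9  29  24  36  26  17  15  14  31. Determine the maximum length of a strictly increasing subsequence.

Track the smallest tail for each achievable length (strict):
15 → extends → [15]
33 → extends → [15, 33]
7 → replaces 15 → [7, 33]
32 → replaces 33 → [7, 32]
9 → replaces 32 → [7, 9]
29 → extends → [7, 9, 29]
24 → replaces 29 → [7, 9, 24]
36 → extends → [7, 9, 24, 36]
26 → replaces 36 → [7, 9, 24, 26]
17 → replaces 24 → [7, 9, 17, 26]
15 → replaces 17 → [7, 9, 15, 26]
14 → replaces 15 → [7, 9, 14, 26]
31 → extends → [7, 9, 14, 26, 31]
Five tails, so the longest strictly increasing subsequence has length 5 (e.g. 7, 9, 24, 26, 31).

5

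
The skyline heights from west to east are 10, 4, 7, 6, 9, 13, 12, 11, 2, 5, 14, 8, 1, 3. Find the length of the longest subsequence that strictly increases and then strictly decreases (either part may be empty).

inc[i] = longest strictly increasing subsequence ending at i; dec[i] = longest strictly decreasing subsequence starting at i:
i:      1  2  3  4  5  6  7  8  9 10 11 12 13 14
a[i]:  10  4  7  6  9 13 12 11  2  5 14  8  1  3
inc:    1  1  2  2  3  4  4  4  1  2  5  3  1  2
dec:    5  3  4  3  3  5  4  3  2  2  3  2  1  1
Best peak at i=6 (value 13): inc=4, dec=5, length 4+5−1 = 8.

8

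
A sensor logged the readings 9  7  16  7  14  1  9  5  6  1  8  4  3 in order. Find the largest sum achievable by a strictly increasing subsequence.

Let S[i] be the best sum of a strictly increasing subsequence ending at i:
i:      1  2  3  4  5  6  7  8  9 10 11 12 13
a[i]:   9  7 16  7 14  1  9  5  6  1  8  4  3
S:      9  7 25  7 23  1 16  6 12  1 20  5  4
Maximum is 25 (e.g. 9 + 16).

25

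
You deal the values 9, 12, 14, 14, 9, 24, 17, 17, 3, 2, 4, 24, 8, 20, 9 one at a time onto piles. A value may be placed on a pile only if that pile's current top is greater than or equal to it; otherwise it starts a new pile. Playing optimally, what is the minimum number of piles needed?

The minimum number of non-increasing subsequences covering a sequence equals the length of its longest strictly increasing subsequence.
LIS length is 5 (e.g. 9, 12, 14, 17, 24), so 5 piles are needed.

5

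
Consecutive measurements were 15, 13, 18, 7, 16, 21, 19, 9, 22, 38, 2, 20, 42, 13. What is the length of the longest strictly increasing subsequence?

6

Track the smallest tail for each achievable length (strict):
15 → extends → [15]
13 → replaces 15 → [13]
18 → extends → [13, 18]
7 → replaces 13 → [7, 18]
16 → replaces 18 → [7, 16]
21 → extends → [7, 16, 21]
19 → replaces 21 → [7, 16, 19]
9 → replaces 16 → [7, 9, 19]
22 → extends → [7, 9, 19, 22]
38 → extends → [7, 9, 19, 22, 38]
2 → replaces 7 → [2, 9, 19, 22, 38]
20 → replaces 22 → [2, 9, 19, 20, 38]
42 → extends → [2, 9, 19, 20, 38, 42]
13 → replaces 19 → [2, 9, 13, 20, 38, 42]
Six tails, so the longest strictly increasing subsequence has length 6 (e.g. 15, 18, 21, 22, 38, 42).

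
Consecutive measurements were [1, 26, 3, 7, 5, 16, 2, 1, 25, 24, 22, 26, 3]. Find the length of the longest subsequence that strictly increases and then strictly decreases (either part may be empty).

8

inc[i] = longest strictly increasing subsequence ending at i; dec[i] = longest strictly decreasing subsequence starting at i:
i:      1  2  3  4  5  6  7  8  9 10 11 12 13
a[i]:   1 26  3  7  5 16  2  1 25 24 22 26  3
inc:    1  2  2  3  3  4  2  1  5  5  5  6  3
dec:    1  5  3  4  3  3  2  1  4  3  2  2  1
Best peak at i=9 (value 25): inc=5, dec=4, length 5+4−1 = 8.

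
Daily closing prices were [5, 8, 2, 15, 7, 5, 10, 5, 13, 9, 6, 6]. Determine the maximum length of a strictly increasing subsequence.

4

Track the smallest tail for each achievable length (strict):
5 → extends → [5]
8 → extends → [5, 8]
2 → replaces 5 → [2, 8]
15 → extends → [2, 8, 15]
7 → replaces 8 → [2, 7, 15]
5 → replaces 7 → [2, 5, 15]
10 → replaces 15 → [2, 5, 10]
5 → already a tail → [2, 5, 10]
13 → extends → [2, 5, 10, 13]
9 → replaces 10 → [2, 5, 9, 13]
6 → replaces 9 → [2, 5, 6, 13]
6 → already a tail → [2, 5, 6, 13]
Four tails, so the longest strictly increasing subsequence has length 4 (e.g. 5, 8, 10, 13).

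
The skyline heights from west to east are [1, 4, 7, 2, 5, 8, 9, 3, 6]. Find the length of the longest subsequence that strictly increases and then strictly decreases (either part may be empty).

6

inc[i] = longest strictly increasing subsequence ending at i; dec[i] = longest strictly decreasing subsequence starting at i:
i:     1 2 3 4 5 6 7 8 9
a[i]:  1 4 7 2 5 8 9 3 6
inc:   1 2 3 2 3 4 5 3 4
dec:   1 2 3 1 2 2 2 1 1
Best peak at i=7 (value 9): inc=5, dec=2, length 5+2−1 = 6.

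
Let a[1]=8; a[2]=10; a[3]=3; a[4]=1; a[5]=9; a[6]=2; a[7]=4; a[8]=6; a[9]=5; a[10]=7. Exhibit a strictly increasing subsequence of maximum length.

1, 2, 4, 6, 7

Patience tails give the LIS length; then backtrack through the dp parents:
8 → extends → [8]
10 → extends → [8, 10]
3 → replaces 8 → [3, 10]
1 → replaces 3 → [1, 10]
9 → replaces 10 → [1, 9]
2 → replaces 9 → [1, 2]
4 → extends → [1, 2, 4]
6 → extends → [1, 2, 4, 6]
5 → replaces 6 → [1, 2, 4, 5]
7 → extends → [1, 2, 4, 5, 7]
Length 5; one witness is 1, 2, 4, 6, 7.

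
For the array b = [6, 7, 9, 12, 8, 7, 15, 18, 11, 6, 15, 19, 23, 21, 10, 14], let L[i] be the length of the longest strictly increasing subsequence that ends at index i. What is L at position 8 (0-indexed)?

dp[i] = 1 + max{dp[j] : j<i, b[j]<b[i]} (or 1 if no such j):
i:      0  1  2  3  4  5  6  7  8  9 10 11 12 13 14 15
b[i]:   6  7  9 12  8  7 15 18 11  6 15 19 23 21 10 14
dp:     1  2  3  4  3  2  5  6  4  1  5  7  8  8  4  5
At index 8 the value is 4.

4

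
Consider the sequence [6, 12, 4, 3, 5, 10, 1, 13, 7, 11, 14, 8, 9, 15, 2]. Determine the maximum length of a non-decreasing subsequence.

6

Track the smallest tail for each achievable length (allowing ties):
6 → extends → [6]
12 → extends → [6, 12]
4 → replaces 6 → [4, 12]
3 → replaces 4 → [3, 12]
5 → replaces 12 → [3, 5]
10 → extends → [3, 5, 10]
1 → replaces 3 → [1, 5, 10]
13 → extends → [1, 5, 10, 13]
7 → replaces 10 → [1, 5, 7, 13]
11 → replaces 13 → [1, 5, 7, 11]
14 → extends → [1, 5, 7, 11, 14]
8 → replaces 11 → [1, 5, 7, 8, 14]
9 → replaces 14 → [1, 5, 7, 8, 9]
15 → extends → [1, 5, 7, 8, 9, 15]
2 → replaces 5 → [1, 2, 7, 8, 9, 15]
Six tails, so the longest non-decreasing subsequence has length 6 (e.g. 4, 5, 10, 13, 14, 15).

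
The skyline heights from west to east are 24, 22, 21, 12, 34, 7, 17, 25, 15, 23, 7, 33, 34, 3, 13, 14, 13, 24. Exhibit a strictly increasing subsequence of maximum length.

Patience tails give the LIS length; then backtrack through the dp parents:
24 → extends → [24]
22 → replaces 24 → [22]
21 → replaces 22 → [21]
12 → replaces 21 → [12]
34 → extends → [12, 34]
7 → replaces 12 → [7, 34]
17 → replaces 34 → [7, 17]
25 → extends → [7, 17, 25]
15 → replaces 17 → [7, 15, 25]
23 → replaces 25 → [7, 15, 23]
7 → already a tail → [7, 15, 23]
33 → extends → [7, 15, 23, 33]
34 → extends → [7, 15, 23, 33, 34]
3 → replaces 7 → [3, 15, 23, 33, 34]
13 → replaces 15 → [3, 13, 23, 33, 34]
14 → replaces 23 → [3, 13, 14, 33, 34]
13 → already a tail → [3, 13, 14, 33, 34]
24 → replaces 33 → [3, 13, 14, 24, 34]
Length 5; one witness is 12, 17, 25, 33, 34.

12, 17, 25, 33, 34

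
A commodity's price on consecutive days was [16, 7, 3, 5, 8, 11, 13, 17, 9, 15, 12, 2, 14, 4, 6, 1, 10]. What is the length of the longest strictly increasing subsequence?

6

Track the smallest tail for each achievable length (strict):
16 → extends → [16]
7 → replaces 16 → [7]
3 → replaces 7 → [3]
5 → extends → [3, 5]
8 → extends → [3, 5, 8]
11 → extends → [3, 5, 8, 11]
13 → extends → [3, 5, 8, 11, 13]
17 → extends → [3, 5, 8, 11, 13, 17]
9 → replaces 11 → [3, 5, 8, 9, 13, 17]
15 → replaces 17 → [3, 5, 8, 9, 13, 15]
12 → replaces 13 → [3, 5, 8, 9, 12, 15]
2 → replaces 3 → [2, 5, 8, 9, 12, 15]
14 → replaces 15 → [2, 5, 8, 9, 12, 14]
4 → replaces 5 → [2, 4, 8, 9, 12, 14]
6 → replaces 8 → [2, 4, 6, 9, 12, 14]
1 → replaces 2 → [1, 4, 6, 9, 12, 14]
10 → replaces 12 → [1, 4, 6, 9, 10, 14]
Six tails, so the longest strictly increasing subsequence has length 6 (e.g. 3, 5, 8, 11, 13, 17).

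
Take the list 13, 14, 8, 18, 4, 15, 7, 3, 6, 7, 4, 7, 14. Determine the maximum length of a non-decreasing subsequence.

5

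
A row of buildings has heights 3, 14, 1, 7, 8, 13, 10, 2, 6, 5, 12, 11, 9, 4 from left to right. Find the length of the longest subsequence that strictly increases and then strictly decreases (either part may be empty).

inc[i] = longest strictly increasing subsequence ending at i; dec[i] = longest strictly decreasing subsequence starting at i:
i:      1  2  3  4  5  6  7  8  9 10 11 12 13 14
a[i]:   3 14  1  7  8 13 10  2  6  5 12 11  9  4
inc:    1  2  1  2  3  4  4  2  3  3  5  5  4  3
dec:    2  6  1  4  4  5  4  1  3  2  4  3  2  1
Best peak at i=6 (value 13): inc=4, dec=5, length 4+5−1 = 8.

8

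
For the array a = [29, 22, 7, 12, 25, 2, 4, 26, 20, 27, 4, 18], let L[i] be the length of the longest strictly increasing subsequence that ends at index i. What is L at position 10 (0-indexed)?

2

dp[i] = 1 + max{dp[j] : j<i, a[j]<a[i]} (or 1 if no such j):
i:      0  1  2  3  4  5  6  7  8  9 10 11
a[i]:  29 22  7 12 25  2  4 26 20 27  4 18
dp:     1  1  1  2  3  1  2  4  3  5  2  3
At index 10 the value is 2.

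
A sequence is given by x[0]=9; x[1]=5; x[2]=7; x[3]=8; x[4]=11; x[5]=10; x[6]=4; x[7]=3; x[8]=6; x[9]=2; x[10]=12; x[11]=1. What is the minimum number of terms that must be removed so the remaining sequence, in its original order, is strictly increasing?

Fewest deletions = n − (longest strictly increasing subsequence).
i:      0  1  2  3  4  5  6  7  8  9 10 11
x[i]:   9  5  7  8 11 10  4  3  6  2 12  1
dp:     1  1  2  3  4  4  1  1  2  1  5  1
max dp = 5, so deletions = 12 − 5 = 7.

7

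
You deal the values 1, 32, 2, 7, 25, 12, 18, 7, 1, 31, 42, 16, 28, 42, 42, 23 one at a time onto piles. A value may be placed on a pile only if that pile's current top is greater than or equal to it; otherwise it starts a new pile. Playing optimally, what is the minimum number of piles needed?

7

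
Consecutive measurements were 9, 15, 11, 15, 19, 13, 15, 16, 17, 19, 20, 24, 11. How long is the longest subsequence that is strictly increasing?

9

Let dp[i] be the length of the longest such subsequence ending at index i:
i:      1  2  3  4  5  6  7  8  9 10 11 12 13
a[i]:   9 15 11 15 19 13 15 16 17 19 20 24 11
dp:     1  2  2  3  4  3  4  5  6  7  8  9  2
Maximum dp value is 9.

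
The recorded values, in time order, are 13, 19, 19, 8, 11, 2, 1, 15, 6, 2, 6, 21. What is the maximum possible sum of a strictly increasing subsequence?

55

Let S[i] be the best sum of a strictly increasing subsequence ending at i:
i:      1  2  3  4  5  6  7  8  9 10 11 12
a[i]:  13 19 19  8 11  2  1 15  6  2  6 21
S:     13 32 32  8 19  2  1 34  8  3  9 55
Maximum is 55 (e.g. 8 + 11 + 15 + 21).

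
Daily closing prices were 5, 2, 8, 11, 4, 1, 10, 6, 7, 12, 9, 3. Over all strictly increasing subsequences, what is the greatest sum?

Let S[i] be the best sum of a strictly increasing subsequence ending at i:
i:      1  2  3  4  5  6  7  8  9 10 11 12
a[i]:   5  2  8 11  4  1 10  6  7 12  9  3
S:      5  2 13 24  6  1 23 12 19 36 28  5
Maximum is 36 (e.g. 5 + 8 + 11 + 12).

36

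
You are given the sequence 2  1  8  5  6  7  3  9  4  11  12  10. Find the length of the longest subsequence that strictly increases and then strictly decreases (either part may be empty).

8

inc[i] = longest strictly increasing subsequence ending at i; dec[i] = longest strictly decreasing subsequence starting at i:
i:      1  2  3  4  5  6  7  8  9 10 11 12
a[i]:   2  1  8  5  6  7  3  9  4 11 12 10
inc:    1  1  2  2  3  4  2  5  3  6  7  6
dec:    2  1  3  2  2  2  1  2  1  2  2  1
Best peak at i=11 (value 12): inc=7, dec=2, length 7+2−1 = 8.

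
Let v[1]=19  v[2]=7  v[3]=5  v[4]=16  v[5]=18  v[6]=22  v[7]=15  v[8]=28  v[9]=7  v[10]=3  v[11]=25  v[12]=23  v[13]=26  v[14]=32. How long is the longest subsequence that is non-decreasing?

7

Let dp[i] be the length of the longest such subsequence ending at index i:
i:      1  2  3  4  5  6  7  8  9 10 11 12 13 14
v[i]:  19  7  5 16 18 22 15 28  7  3 25 23 26 32
dp:     1  1  1  2  3  4  2  5  2  1  5  5  6  7
Maximum dp value is 7.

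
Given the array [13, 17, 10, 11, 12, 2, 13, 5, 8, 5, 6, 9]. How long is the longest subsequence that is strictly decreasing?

Negate each value so 'decreasing' becomes 'increasing', then run patience tails on the negated sequence:
-13 → extends → [-13]
-17 → replaces -13 → [-17]
-10 → extends → [-17, -10]
-11 → replaces -10 → [-17, -11]
-12 → replaces -11 → [-17, -12]
-2 → extends → [-17, -12, -2]
-13 → replaces -12 → [-17, -13, -2]
-5 → replaces -2 → [-17, -13, -5]
-8 → replaces -5 → [-17, -13, -8]
-5 → extends → [-17, -13, -8, -5]
-6 → replaces -5 → [-17, -13, -8, -6]
-9 → replaces -8 → [-17, -13, -9, -6]
Four tails, so the longest strictly decreasing subsequence of the original has length 4.

4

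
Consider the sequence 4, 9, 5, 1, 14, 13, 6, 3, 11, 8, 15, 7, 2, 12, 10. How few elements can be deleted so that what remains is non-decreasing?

10

Fewest deletions = n − (longest non-decreasing subsequence).
i:      1  2  3  4  5  6  7  8  9 10 11 12 13 14 15
a[i]:   4  9  5  1 14 13  6  3 11  8 15  7  2 12 10
dp:     1  2  2  1  3  3  3  2  4  4  5  4  2  5  5
max dp = 5, so deletions = 15 − 5 = 10.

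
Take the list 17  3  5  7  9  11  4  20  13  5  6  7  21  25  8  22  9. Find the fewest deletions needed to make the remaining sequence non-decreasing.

9

Fewest deletions = n − (longest non-decreasing subsequence).
Patience tails:
17 → extends → [17]
3 → replaces 17 → [3]
5 → extends → [3, 5]
7 → extends → [3, 5, 7]
9 → extends → [3, 5, 7, 9]
11 → extends → [3, 5, 7, 9, 11]
4 → replaces 5 → [3, 4, 7, 9, 11]
20 → extends → [3, 4, 7, 9, 11, 20]
13 → replaces 20 → [3, 4, 7, 9, 11, 13]
5 → replaces 7 → [3, 4, 5, 9, 11, 13]
6 → replaces 9 → [3, 4, 5, 6, 11, 13]
7 → replaces 11 → [3, 4, 5, 6, 7, 13]
21 → extends → [3, 4, 5, 6, 7, 13, 21]
25 → extends → [3, 4, 5, 6, 7, 13, 21, 25]
8 → replaces 13 → [3, 4, 5, 6, 7, 8, 21, 25]
22 → replaces 25 → [3, 4, 5, 6, 7, 8, 21, 22]
9 → replaces 21 → [3, 4, 5, 6, 7, 8, 9, 22]
Longest non-decreasing subsequence has length 8, so deletions = 17 − 8 = 9.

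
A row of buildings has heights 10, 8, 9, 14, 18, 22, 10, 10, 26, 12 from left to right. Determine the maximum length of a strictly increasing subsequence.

6

Let dp[i] be the length of the longest such subsequence ending at index i:
i:      1  2  3  4  5  6  7  8  9 10
a[i]:  10  8  9 14 18 22 10 10 26 12
dp:     1  1  2  3  4  5  3  3  6  4
Maximum dp value is 6.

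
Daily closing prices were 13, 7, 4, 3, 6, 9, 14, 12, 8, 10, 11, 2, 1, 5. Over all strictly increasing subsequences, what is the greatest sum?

Let S[i] be the best sum of a strictly increasing subsequence ending at i:
i:      1  2  3  4  5  6  7  8  9 10 11 12 13 14
a[i]:  13  7  4  3  6  9 14 12  8 10 11  2  1  5
S:     13  7  4  3 10 19 33 31 18 29 40  2  1  9
Maximum is 40 (e.g. 4 + 6 + 9 + 10 + 11).

40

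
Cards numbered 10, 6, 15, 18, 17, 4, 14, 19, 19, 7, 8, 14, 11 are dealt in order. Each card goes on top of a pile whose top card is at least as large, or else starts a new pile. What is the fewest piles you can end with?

4

Place each on the leftmost legal pile:
10 → new pile 1 (tops now [10])
6 → pile 1 (tops now [6])
15 → new pile 2 (tops now [6, 15])
18 → new pile 3 (tops now [6, 15, 18])
17 → pile 3 (tops now [6, 15, 17])
4 → pile 1 (tops now [4, 15, 17])
14 → pile 2 (tops now [4, 14, 17])
19 → new pile 4 (tops now [4, 14, 17, 19])
19 → pile 4 (tops now [4, 14, 17, 19])
7 → pile 2 (tops now [4, 7, 17, 19])
8 → pile 3 (tops now [4, 7, 8, 19])
14 → pile 4 (tops now [4, 7, 8, 14])
11 → pile 4 (tops now [4, 7, 8, 11])
Four piles.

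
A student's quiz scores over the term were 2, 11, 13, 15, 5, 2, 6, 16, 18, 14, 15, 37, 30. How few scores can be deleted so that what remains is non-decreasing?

6

Fewest deletions = n − (longest non-decreasing subsequence).
i:      1  2  3  4  5  6  7  8  9 10 11 12 13
a[i]:   2 11 13 15  5  2  6 16 18 14 15 37 30
dp:     1  2  3  4  2  2  3  5  6  4  5  7  7
max dp = 7, so deletions = 13 − 7 = 6.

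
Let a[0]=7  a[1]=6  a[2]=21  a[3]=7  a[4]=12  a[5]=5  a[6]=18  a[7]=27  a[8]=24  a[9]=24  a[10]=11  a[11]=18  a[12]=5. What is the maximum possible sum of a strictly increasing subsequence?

70

Let S[i] be the best sum of a strictly increasing subsequence ending at i:
i:      0  1  2  3  4  5  6  7  8  9 10 11 12
a[i]:   7  6 21  7 12  5 18 27 24 24 11 18  5
S:      7  6 28 13 25  5 43 70 67 67 24 43  5
Maximum is 70 (e.g. 6 + 7 + 12 + 18 + 27).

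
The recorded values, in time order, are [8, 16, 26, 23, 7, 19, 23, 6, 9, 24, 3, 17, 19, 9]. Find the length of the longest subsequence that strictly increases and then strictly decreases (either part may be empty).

7

inc[i] = longest strictly increasing subsequence ending at i; dec[i] = longest strictly decreasing subsequence starting at i:
i:      1  2  3  4  5  6  7  8  9 10 11 12 13 14
a[i]:   8 16 26 23  7 19 23  6  9 24  3 17 19  9
inc:    1  2  3  3  1  3  4  1  2  5  1  3  4  2
dec:    4  4  5  4  3  3  3  2  2  3  1  2  2  1
Best peak at i=3 (value 26): inc=3, dec=5, length 3+5−1 = 7.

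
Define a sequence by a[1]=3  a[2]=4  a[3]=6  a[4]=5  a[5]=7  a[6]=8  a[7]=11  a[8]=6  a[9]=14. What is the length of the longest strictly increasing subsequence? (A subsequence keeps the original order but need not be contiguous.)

7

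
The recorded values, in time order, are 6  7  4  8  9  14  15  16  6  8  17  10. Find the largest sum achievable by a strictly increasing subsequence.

Let S[i] be the best sum of a strictly increasing subsequence ending at i:
i:      1  2  3  4  5  6  7  8  9 10 11 12
a[i]:   6  7  4  8  9 14 15 16  6  8 17 10
S:      6 13  4 21 30 44 59 75 10 21 92 40
Maximum is 92 (e.g. 6 + 7 + 8 + 9 + 14 + 15 + 16 + 17).

92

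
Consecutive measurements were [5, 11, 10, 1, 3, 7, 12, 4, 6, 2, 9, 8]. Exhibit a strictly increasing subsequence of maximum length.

1, 3, 4, 6, 9

Patience tails give the LIS length; then backtrack through the dp parents:
5 → extends → [5]
11 → extends → [5, 11]
10 → replaces 11 → [5, 10]
1 → replaces 5 → [1, 10]
3 → replaces 10 → [1, 3]
7 → extends → [1, 3, 7]
12 → extends → [1, 3, 7, 12]
4 → replaces 7 → [1, 3, 4, 12]
6 → replaces 12 → [1, 3, 4, 6]
2 → replaces 3 → [1, 2, 4, 6]
9 → extends → [1, 2, 4, 6, 9]
8 → replaces 9 → [1, 2, 4, 6, 8]
Length 5; one witness is 1, 3, 4, 6, 9.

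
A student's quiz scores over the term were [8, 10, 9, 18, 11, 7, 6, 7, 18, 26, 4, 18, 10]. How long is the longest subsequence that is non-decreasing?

5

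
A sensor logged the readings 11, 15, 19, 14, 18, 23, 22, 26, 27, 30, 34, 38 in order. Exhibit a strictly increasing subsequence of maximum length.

Patience tails give the LIS length; then backtrack through the dp parents:
11 → extends → [11]
15 → extends → [11, 15]
19 → extends → [11, 15, 19]
14 → replaces 15 → [11, 14, 19]
18 → replaces 19 → [11, 14, 18]
23 → extends → [11, 14, 18, 23]
22 → replaces 23 → [11, 14, 18, 22]
26 → extends → [11, 14, 18, 22, 26]
27 → extends → [11, 14, 18, 22, 26, 27]
30 → extends → [11, 14, 18, 22, 26, 27, 30]
34 → extends → [11, 14, 18, 22, 26, 27, 30, 34]
38 → extends → [11, 14, 18, 22, 26, 27, 30, 34, 38]
Length 9; one witness is 11, 15, 19, 23, 26, 27, 30, 34, 38.

11, 15, 19, 23, 26, 27, 30, 34, 38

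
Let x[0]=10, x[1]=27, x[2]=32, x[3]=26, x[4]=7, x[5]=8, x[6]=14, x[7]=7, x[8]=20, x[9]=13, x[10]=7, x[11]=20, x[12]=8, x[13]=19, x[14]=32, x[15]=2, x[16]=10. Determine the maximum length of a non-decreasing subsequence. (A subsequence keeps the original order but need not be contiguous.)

6

Let dp[i] be the length of the longest such subsequence ending at index i:
i:      0  1  2  3  4  5  6  7  8  9 10 11 12 13 14 15 16
x[i]:  10 27 32 26  7  8 14  7 20 13  7 20  8 19 32  2 10
dp:     1  2  3  2  1  2  3  2  4  3  3  5  4  5  6  1  5
Maximum dp value is 6.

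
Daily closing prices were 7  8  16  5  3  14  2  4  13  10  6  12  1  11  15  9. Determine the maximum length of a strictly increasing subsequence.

Track the smallest tail for each achievable length (strict):
7 → extends → [7]
8 → extends → [7, 8]
16 → extends → [7, 8, 16]
5 → replaces 7 → [5, 8, 16]
3 → replaces 5 → [3, 8, 16]
14 → replaces 16 → [3, 8, 14]
2 → replaces 3 → [2, 8, 14]
4 → replaces 8 → [2, 4, 14]
13 → replaces 14 → [2, 4, 13]
10 → replaces 13 → [2, 4, 10]
6 → replaces 10 → [2, 4, 6]
12 → extends → [2, 4, 6, 12]
1 → replaces 2 → [1, 4, 6, 12]
11 → replaces 12 → [1, 4, 6, 11]
15 → extends → [1, 4, 6, 11, 15]
9 → replaces 11 → [1, 4, 6, 9, 15]
Five tails, so the longest strictly increasing subsequence has length 5 (e.g. 7, 8, 10, 12, 15).

5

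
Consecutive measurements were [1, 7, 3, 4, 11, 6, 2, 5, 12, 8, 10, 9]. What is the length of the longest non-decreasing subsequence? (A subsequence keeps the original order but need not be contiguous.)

6

Let dp[i] be the length of the longest such subsequence ending at index i:
i:      1  2  3  4  5  6  7  8  9 10 11 12
a[i]:   1  7  3  4 11  6  2  5 12  8 10  9
dp:     1  2  2  3  4  4  2  4  5  5  6  6
Maximum dp value is 6.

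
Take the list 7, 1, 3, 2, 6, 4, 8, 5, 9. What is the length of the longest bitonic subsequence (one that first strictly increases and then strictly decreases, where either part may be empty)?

5

inc[i] = longest strictly increasing subsequence ending at i; dec[i] = longest strictly decreasing subsequence starting at i:
i:     1 2 3 4 5 6 7 8 9
a[i]:  7 1 3 2 6 4 8 5 9
inc:   1 1 2 2 3 3 4 4 5
dec:   3 1 2 1 2 1 2 1 1
Best peak at i=7 (value 8): inc=4, dec=2, length 4+2−1 = 5.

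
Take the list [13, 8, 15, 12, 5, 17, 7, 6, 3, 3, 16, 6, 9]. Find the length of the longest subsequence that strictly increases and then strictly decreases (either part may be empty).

inc[i] = longest strictly increasing subsequence ending at i; dec[i] = longest strictly decreasing subsequence starting at i:
i:      1  2  3  4  5  6  7  8  9 10 11 12 13
a[i]:  13  8 15 12  5 17  7  6  3  3 16  6  9
inc:    1  1  2  2  1  3  2  2  1  1  3  2  3
dec:    5  4  5  4  2  4  3  2  1  1  2  1  1
Best peak at i=3 (value 15): inc=2, dec=5, length 2+5−1 = 6.

6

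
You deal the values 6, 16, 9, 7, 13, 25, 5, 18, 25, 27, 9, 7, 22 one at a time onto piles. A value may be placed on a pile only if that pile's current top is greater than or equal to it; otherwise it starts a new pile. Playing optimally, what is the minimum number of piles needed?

6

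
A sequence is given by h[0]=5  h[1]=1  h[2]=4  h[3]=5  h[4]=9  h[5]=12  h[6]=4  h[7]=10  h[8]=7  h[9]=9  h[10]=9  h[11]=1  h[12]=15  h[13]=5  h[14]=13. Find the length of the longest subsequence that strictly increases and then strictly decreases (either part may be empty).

8

inc[i] = longest strictly increasing subsequence ending at i; dec[i] = longest strictly decreasing subsequence starting at i:
i:      0  1  2  3  4  5  6  7  8  9 10 11 12 13 14
h[i]:   5  1  4  5  9 12  4 10  7  9  9  1 15  5 13
inc:    1  1  2  3  4  5  2  5  4  5  5  1  6  3  6
dec:    3  1  2  3  3  4  2  3  2  2  2  1  2  1  1
Best peak at i=5 (value 12): inc=5, dec=4, length 5+4−1 = 8.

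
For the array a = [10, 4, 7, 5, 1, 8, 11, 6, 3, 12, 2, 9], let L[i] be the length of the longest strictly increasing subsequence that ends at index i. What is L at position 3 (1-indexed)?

dp[i] = 1 + max{dp[j] : j<i, a[j]<a[i]} (or 1 if no such j):
i:      1  2  3  4  5  6  7  8  9 10 11 12
a[i]:  10  4  7  5  1  8 11  6  3 12  2  9
dp:     1  1  2  2  1  3  4  3  2  5  2  4
At index 3 the value is 2.

2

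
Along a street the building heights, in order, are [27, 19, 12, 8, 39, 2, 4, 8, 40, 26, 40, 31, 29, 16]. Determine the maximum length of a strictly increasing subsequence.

Let dp[i] be the length of the longest such subsequence ending at index i:
i:      1  2  3  4  5  6  7  8  9 10 11 12 13 14
a[i]:  27 19 12  8 39  2  4  8 40 26 40 31 29 16
dp:     1  1  1  1  2  1  2  3  4  4  5  5  5  4
Maximum dp value is 5.

5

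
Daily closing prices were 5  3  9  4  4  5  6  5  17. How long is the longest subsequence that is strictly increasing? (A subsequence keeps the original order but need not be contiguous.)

5

Let dp[i] be the length of the longest such subsequence ending at index i:
i:      1  2  3  4  5  6  7  8  9
a[i]:   5  3  9  4  4  5  6  5 17
dp:     1  1  2  2  2  3  4  3  5
Maximum dp value is 5.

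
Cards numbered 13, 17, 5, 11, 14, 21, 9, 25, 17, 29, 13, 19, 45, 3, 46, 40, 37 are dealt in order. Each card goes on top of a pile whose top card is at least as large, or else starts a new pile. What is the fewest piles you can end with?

Place each on the leftmost legal pile:
13 → new pile 1 (tops now [13])
17 → new pile 2 (tops now [13, 17])
5 → pile 1 (tops now [5, 17])
11 → pile 2 (tops now [5, 11])
14 → new pile 3 (tops now [5, 11, 14])
21 → new pile 4 (tops now [5, 11, 14, 21])
9 → pile 2 (tops now [5, 9, 14, 21])
25 → new pile 5 (tops now [5, 9, 14, 21, 25])
17 → pile 4 (tops now [5, 9, 14, 17, 25])
29 → new pile 6 (tops now [5, 9, 14, 17, 25, 29])
13 → pile 3 (tops now [5, 9, 13, 17, 25, 29])
19 → pile 5 (tops now [5, 9, 13, 17, 19, 29])
45 → new pile 7 (tops now [5, 9, 13, 17, 19, 29, 45])
3 → pile 1 (tops now [3, 9, 13, 17, 19, 29, 45])
46 → new pile 8 (tops now [3, 9, 13, 17, 19, 29, 45, 46])
40 → pile 7 (tops now [3, 9, 13, 17, 19, 29, 40, 46])
37 → pile 7 (tops now [3, 9, 13, 17, 19, 29, 37, 46])
Eight piles.

8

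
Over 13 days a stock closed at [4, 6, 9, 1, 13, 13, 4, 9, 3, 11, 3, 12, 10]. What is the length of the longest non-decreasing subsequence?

6

Track the smallest tail for each achievable length (allowing ties):
4 → extends → [4]
6 → extends → [4, 6]
9 → extends → [4, 6, 9]
1 → replaces 4 → [1, 6, 9]
13 → extends → [1, 6, 9, 13]
13 → extends → [1, 6, 9, 13, 13]
4 → replaces 6 → [1, 4, 9, 13, 13]
9 → replaces 13 → [1, 4, 9, 9, 13]
3 → replaces 4 → [1, 3, 9, 9, 13]
11 → replaces 13 → [1, 3, 9, 9, 11]
3 → replaces 9 → [1, 3, 3, 9, 11]
12 → extends → [1, 3, 3, 9, 11, 12]
10 → replaces 11 → [1, 3, 3, 9, 10, 12]
Six tails, so the longest non-decreasing subsequence has length 6 (e.g. 4, 6, 9, 9, 11, 12).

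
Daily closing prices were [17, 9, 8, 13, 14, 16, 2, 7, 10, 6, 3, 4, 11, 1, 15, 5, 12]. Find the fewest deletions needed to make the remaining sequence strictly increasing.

12

Fewest deletions = n − (longest strictly increasing subsequence).
i:      1  2  3  4  5  6  7  8  9 10 11 12 13 14 15 16 17
a[i]:  17  9  8 13 14 16  2  7 10  6  3  4 11  1 15  5 12
dp:     1  1  1  2  3  4  1  2  3  2  2  3  4  1  5  4  5
max dp = 5, so deletions = 17 − 5 = 12.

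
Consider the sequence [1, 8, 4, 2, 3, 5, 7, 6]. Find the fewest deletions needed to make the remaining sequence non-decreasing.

3

Fewest deletions = n − (longest non-decreasing subsequence).
Patience tails:
1 → extends → [1]
8 → extends → [1, 8]
4 → replaces 8 → [1, 4]
2 → replaces 4 → [1, 2]
3 → extends → [1, 2, 3]
5 → extends → [1, 2, 3, 5]
7 → extends → [1, 2, 3, 5, 7]
6 → replaces 7 → [1, 2, 3, 5, 6]
Longest non-decreasing subsequence has length 5, so deletions = 8 − 5 = 3.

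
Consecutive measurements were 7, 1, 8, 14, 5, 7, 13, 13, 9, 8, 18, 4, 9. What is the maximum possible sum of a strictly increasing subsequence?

47

Let S[i] be the best sum of a strictly increasing subsequence ending at i:
i:      1  2  3  4  5  6  7  8  9 10 11 12 13
a[i]:   7  1  8 14  5  7 13 13  9  8 18  4  9
S:      7  1 15 29  6 13 28 28 24 21 47  5 30
Maximum is 47 (e.g. 7 + 8 + 14 + 18).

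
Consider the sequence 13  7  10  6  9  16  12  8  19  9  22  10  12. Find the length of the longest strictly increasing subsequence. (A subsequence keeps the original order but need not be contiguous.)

5

Track the smallest tail for each achievable length (strict):
13 → extends → [13]
7 → replaces 13 → [7]
10 → extends → [7, 10]
6 → replaces 7 → [6, 10]
9 → replaces 10 → [6, 9]
16 → extends → [6, 9, 16]
12 → replaces 16 → [6, 9, 12]
8 → replaces 9 → [6, 8, 12]
19 → extends → [6, 8, 12, 19]
9 → replaces 12 → [6, 8, 9, 19]
22 → extends → [6, 8, 9, 19, 22]
10 → replaces 19 → [6, 8, 9, 10, 22]
12 → replaces 22 → [6, 8, 9, 10, 12]
Five tails, so the longest strictly increasing subsequence has length 5 (e.g. 7, 10, 16, 19, 22).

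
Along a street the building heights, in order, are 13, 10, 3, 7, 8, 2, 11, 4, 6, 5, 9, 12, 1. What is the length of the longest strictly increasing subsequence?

5

Let dp[i] be the length of the longest such subsequence ending at index i:
i:      1  2  3  4  5  6  7  8  9 10 11 12 13
a[i]:  13 10  3  7  8  2 11  4  6  5  9 12  1
dp:     1  1  1  2  3  1  4  2  3  3  4  5  1
Maximum dp value is 5.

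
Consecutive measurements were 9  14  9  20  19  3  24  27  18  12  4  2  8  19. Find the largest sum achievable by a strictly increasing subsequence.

94

Let S[i] be the best sum of a strictly increasing subsequence ending at i:
i:      1  2  3  4  5  6  7  8  9 10 11 12 13 14
a[i]:   9 14  9 20 19  3 24 27 18 12  4  2  8 19
S:      9 23  9 43 42  3 67 94 41 21  7  2 15 60
Maximum is 94 (e.g. 9 + 14 + 20 + 24 + 27).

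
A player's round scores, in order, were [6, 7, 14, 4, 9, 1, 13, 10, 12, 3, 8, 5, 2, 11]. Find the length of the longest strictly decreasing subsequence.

6

Negate each value so 'decreasing' becomes 'increasing', then run patience tails on the negated sequence:
-6 → extends → [-6]
-7 → replaces -6 → [-7]
-14 → replaces -7 → [-14]
-4 → extends → [-14, -4]
-9 → replaces -4 → [-14, -9]
-1 → extends → [-14, -9, -1]
-13 → replaces -9 → [-14, -13, -1]
-10 → replaces -1 → [-14, -13, -10]
-12 → replaces -10 → [-14, -13, -12]
-3 → extends → [-14, -13, -12, -3]
-8 → replaces -3 → [-14, -13, -12, -8]
-5 → extends → [-14, -13, -12, -8, -5]
-2 → extends → [-14, -13, -12, -8, -5, -2]
-11 → replaces -8 → [-14, -13, -12, -11, -5, -2]
Six tails, so the longest strictly decreasing subsequence of the original has length 6.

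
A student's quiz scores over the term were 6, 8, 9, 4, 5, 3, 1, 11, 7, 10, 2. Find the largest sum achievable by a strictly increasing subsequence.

Let S[i] be the best sum of a strictly increasing subsequence ending at i:
i:      1  2  3  4  5  6  7  8  9 10 11
a[i]:   6  8  9  4  5  3  1 11  7 10  2
S:      6 14 23  4  9  3  1 34 16 33  3
Maximum is 34 (e.g. 6 + 8 + 9 + 11).

34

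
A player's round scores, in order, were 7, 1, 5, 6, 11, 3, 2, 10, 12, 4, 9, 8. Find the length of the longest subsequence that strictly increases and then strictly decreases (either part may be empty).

inc[i] = longest strictly increasing subsequence ending at i; dec[i] = longest strictly decreasing subsequence starting at i:
i:      1  2  3  4  5  6  7  8  9 10 11 12
a[i]:   7  1  5  6 11  3  2 10 12  4  9  8
inc:    1  1  2  3  4  2  2  4  5  3  4  4
dec:    4  1  3  3  4  2  1  3  3  1  2  1
Best peak at i=5 (value 11): inc=4, dec=4, length 4+4−1 = 7.

7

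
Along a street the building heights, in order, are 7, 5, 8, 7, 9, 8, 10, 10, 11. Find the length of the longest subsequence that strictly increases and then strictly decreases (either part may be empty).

inc[i] = longest strictly increasing subsequence ending at i; dec[i] = longest strictly decreasing subsequence starting at i:
i:      1  2  3  4  5  6  7  8  9
a[i]:   7  5  8  7  9  8 10 10 11
inc:    1  1  2  2  3  3  4  4  5
dec:    2  1  2  1  2  1  1  1  1
Best peak at i=9 (value 11): inc=5, dec=1, length 5+1−1 = 5.

5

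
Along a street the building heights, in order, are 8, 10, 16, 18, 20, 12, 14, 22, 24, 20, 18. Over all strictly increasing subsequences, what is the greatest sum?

118

Let S[i] be the best sum of a strictly increasing subsequence ending at i:
i:       1   2   3   4   5   6   7   8   9  10  11
a[i]:    8  10  16  18  20  12  14  22  24  20  18
S:       8  18  34  52  72  30  44  94 118  72  62
Maximum is 118 (e.g. 8 + 10 + 16 + 18 + 20 + 22 + 24).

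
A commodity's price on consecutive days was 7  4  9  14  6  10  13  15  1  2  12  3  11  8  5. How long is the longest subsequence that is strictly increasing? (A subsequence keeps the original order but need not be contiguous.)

Track the smallest tail for each achievable length (strict):
7 → extends → [7]
4 → replaces 7 → [4]
9 → extends → [4, 9]
14 → extends → [4, 9, 14]
6 → replaces 9 → [4, 6, 14]
10 → replaces 14 → [4, 6, 10]
13 → extends → [4, 6, 10, 13]
15 → extends → [4, 6, 10, 13, 15]
1 → replaces 4 → [1, 6, 10, 13, 15]
2 → replaces 6 → [1, 2, 10, 13, 15]
12 → replaces 13 → [1, 2, 10, 12, 15]
3 → replaces 10 → [1, 2, 3, 12, 15]
11 → replaces 12 → [1, 2, 3, 11, 15]
8 → replaces 11 → [1, 2, 3, 8, 15]
5 → replaces 8 → [1, 2, 3, 5, 15]
Five tails, so the longest strictly increasing subsequence has length 5 (e.g. 7, 9, 10, 13, 15).

5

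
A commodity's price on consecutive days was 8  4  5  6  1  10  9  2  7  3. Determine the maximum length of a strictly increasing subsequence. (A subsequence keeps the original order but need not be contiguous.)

4

Track the smallest tail for each achievable length (strict):
8 → extends → [8]
4 → replaces 8 → [4]
5 → extends → [4, 5]
6 → extends → [4, 5, 6]
1 → replaces 4 → [1, 5, 6]
10 → extends → [1, 5, 6, 10]
9 → replaces 10 → [1, 5, 6, 9]
2 → replaces 5 → [1, 2, 6, 9]
7 → replaces 9 → [1, 2, 6, 7]
3 → replaces 6 → [1, 2, 3, 7]
Four tails, so the longest strictly increasing subsequence has length 4 (e.g. 4, 5, 6, 10).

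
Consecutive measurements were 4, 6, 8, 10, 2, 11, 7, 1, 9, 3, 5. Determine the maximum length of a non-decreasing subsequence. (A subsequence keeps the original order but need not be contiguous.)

Let dp[i] be the length of the longest such subsequence ending at index i:
i:      1  2  3  4  5  6  7  8  9 10 11
a[i]:   4  6  8 10  2 11  7  1  9  3  5
dp:     1  2  3  4  1  5  3  1  4  2  3
Maximum dp value is 5.

5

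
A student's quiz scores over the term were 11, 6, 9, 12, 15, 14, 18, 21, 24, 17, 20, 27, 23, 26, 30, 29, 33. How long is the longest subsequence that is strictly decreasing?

Let dp[i] be the longest strictly decreasing subsequence ending at i:
i:      1  2  3  4  5  6  7  8  9 10 11 12 13 14 15 16 17
a[i]:  11  6  9 12 15 14 18 21 24 17 20 27 23 26 30 29 33
dp:     1  2  2  1  1  2  1  1  1  2  2  1  2  2  1  2  1
Maximum is 2.

2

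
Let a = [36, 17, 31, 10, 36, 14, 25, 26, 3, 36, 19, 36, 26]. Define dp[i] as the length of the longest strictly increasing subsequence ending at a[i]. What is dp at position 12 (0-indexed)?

dp[i] = 1 + max{dp[j] : j<i, a[j]<a[i]} (or 1 if no such j):
i:      0  1  2  3  4  5  6  7  8  9 10 11 12
a[i]:  36 17 31 10 36 14 25 26  3 36 19 36 26
dp:     1  1  2  1  3  2  3  4  1  5  3  5  4
At index 12 the value is 4.

4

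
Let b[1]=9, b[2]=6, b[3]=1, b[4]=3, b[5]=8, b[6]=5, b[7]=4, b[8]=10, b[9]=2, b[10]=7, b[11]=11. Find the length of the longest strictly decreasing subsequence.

Let dp[i] be the longest strictly decreasing subsequence ending at i:
i:      1  2  3  4  5  6  7  8  9 10 11
b[i]:   9  6  1  3  8  5  4 10  2  7 11
dp:     1  2  3  3  2  3  4  1  5  3  1
Maximum is 5.

5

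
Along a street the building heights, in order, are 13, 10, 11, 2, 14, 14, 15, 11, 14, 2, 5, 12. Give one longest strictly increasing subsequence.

Patience tails give the LIS length; then backtrack through the dp parents:
13 → extends → [13]
10 → replaces 13 → [10]
11 → extends → [10, 11]
2 → replaces 10 → [2, 11]
14 → extends → [2, 11, 14]
14 → already a tail → [2, 11, 14]
15 → extends → [2, 11, 14, 15]
11 → already a tail → [2, 11, 14, 15]
14 → already a tail → [2, 11, 14, 15]
2 → already a tail → [2, 11, 14, 15]
5 → replaces 11 → [2, 5, 14, 15]
12 → replaces 14 → [2, 5, 12, 15]
Length 4; one witness is 10, 11, 14, 15.

10, 11, 14, 15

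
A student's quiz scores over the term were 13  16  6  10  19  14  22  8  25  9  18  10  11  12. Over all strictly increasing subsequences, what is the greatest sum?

Let S[i] be the best sum of a strictly increasing subsequence ending at i:
i:      1  2  3  4  5  6  7  8  9 10 11 12 13 14
a[i]:  13 16  6 10 19 14 22  8 25  9 18 10 11 12
S:     13 29  6 16 48 30 70 14 95 23 48 33 44 56
Maximum is 95 (e.g. 13 + 16 + 19 + 22 + 25).

95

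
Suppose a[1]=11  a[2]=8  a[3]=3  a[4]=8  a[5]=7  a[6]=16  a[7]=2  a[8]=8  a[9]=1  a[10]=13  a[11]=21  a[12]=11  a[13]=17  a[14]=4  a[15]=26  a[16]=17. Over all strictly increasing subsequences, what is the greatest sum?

78

Let S[i] be the best sum of a strictly increasing subsequence ending at i:
i:      1  2  3  4  5  6  7  8  9 10 11 12 13 14 15 16
a[i]:  11  8  3  8  7 16  2  8  1 13 21 11 17  4 26 17
S:     11  8  3 11 10 27  2 18  1 31 52 29 48  7 78 48
Maximum is 78 (e.g. 3 + 7 + 8 + 13 + 21 + 26).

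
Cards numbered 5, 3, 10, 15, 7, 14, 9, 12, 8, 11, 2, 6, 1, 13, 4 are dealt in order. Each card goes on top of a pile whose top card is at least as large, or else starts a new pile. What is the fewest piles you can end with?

Place each on the leftmost legal pile:
5 → new pile 1 (tops now [5])
3 → pile 1 (tops now [3])
10 → new pile 2 (tops now [3, 10])
15 → new pile 3 (tops now [3, 10, 15])
7 → pile 2 (tops now [3, 7, 15])
14 → pile 3 (tops now [3, 7, 14])
9 → pile 3 (tops now [3, 7, 9])
12 → new pile 4 (tops now [3, 7, 9, 12])
8 → pile 3 (tops now [3, 7, 8, 12])
11 → pile 4 (tops now [3, 7, 8, 11])
2 → pile 1 (tops now [2, 7, 8, 11])
6 → pile 2 (tops now [2, 6, 8, 11])
1 → pile 1 (tops now [1, 6, 8, 11])
13 → new pile 5 (tops now [1, 6, 8, 11, 13])
4 → pile 2 (tops now [1, 4, 8, 11, 13])
Five piles.

5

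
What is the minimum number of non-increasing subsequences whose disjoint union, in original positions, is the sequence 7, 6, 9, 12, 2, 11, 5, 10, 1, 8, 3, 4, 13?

4

The minimum number of non-increasing subsequences covering a sequence equals the length of its longest strictly increasing subsequence.
LIS length is 4 (e.g. 7, 9, 12, 13), so 4 piles are needed.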